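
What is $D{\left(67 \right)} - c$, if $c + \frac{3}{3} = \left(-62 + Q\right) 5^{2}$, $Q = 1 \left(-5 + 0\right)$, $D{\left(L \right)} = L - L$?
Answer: $1676$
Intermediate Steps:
$D{\left(L \right)} = 0$
$Q = -5$ ($Q = 1 \left(-5\right) = -5$)
$c = -1676$ ($c = -1 + \left(-62 - 5\right) 5^{2} = -1 - 1675 = -1676$)
$D{\left(67 \right)} - c = 0 - -1676 = 0 + 1676 = 1676$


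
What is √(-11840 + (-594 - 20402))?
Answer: 2*I*√8209 ≈ 181.21*I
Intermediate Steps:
√(-11840 + (-594 - 20402)) = √(-11840 - 20996) = √(-32836) = 2*I*√8209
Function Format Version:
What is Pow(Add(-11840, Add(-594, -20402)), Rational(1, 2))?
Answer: Mul(2, I, Pow(8209, Rational(1, 2))) ≈ Mul(181.21, I)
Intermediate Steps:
Pow(Add(-11840, Add(-594, -20402)), Rational(1, 2)) = Pow(Add(-11840, -20996), Rational(1, 2)) = Pow(-32836, Rational(1, 2)) = Mul(2, I, Pow(8209, Rational(1, 2)))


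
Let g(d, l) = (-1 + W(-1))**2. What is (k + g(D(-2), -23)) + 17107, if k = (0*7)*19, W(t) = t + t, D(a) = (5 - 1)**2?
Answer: 17116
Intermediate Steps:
D(a) = 16 (D(a) = 4**2 = 16)
W(t) = 2*t
g(d, l) = 9 (g(d, l) = (-1 + 2*(-1))**2 = (-1 - 2)**2 = (-3)**2 = 9)
k = 0 (k = 0*19 = 0)
(k + g(D(-2), -23)) + 17107 = (0 + 9) + 17107 = 9 + 17107 = 17116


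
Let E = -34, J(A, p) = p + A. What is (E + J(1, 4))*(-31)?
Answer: 899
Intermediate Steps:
J(A, p) = A + p
(E + J(1, 4))*(-31) = (-34 + (1 + 4))*(-31) = (-34 + 5)*(-31) = -29*(-31) = 899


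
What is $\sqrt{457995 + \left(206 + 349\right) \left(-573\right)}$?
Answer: $2 \sqrt{34995} \approx 374.14$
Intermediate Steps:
$\sqrt{457995 + \left(206 + 349\right) \left(-573\right)} = \sqrt{457995 + 555 \left(-573\right)} = \sqrt{457995 - 318015} = \sqrt{139980} = 2 \sqrt{34995}$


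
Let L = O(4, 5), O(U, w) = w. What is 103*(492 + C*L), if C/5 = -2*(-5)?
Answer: 76426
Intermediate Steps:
C = 50 (C = 5*(-2*(-5)) = 5*10 = 50)
L = 5
103*(492 + C*L) = 103*(492 + 50*5) = 103*(492 + 250) = 103*742 = 76426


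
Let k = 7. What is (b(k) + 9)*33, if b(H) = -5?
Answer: 132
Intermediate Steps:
(b(k) + 9)*33 = (-5 + 9)*33 = 4*33 = 132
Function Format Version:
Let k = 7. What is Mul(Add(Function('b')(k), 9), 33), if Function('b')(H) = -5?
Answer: 132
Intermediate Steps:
Mul(Add(Function('b')(k), 9), 33) = Mul(Add(-5, 9), 33) = Mul(4, 33) = 132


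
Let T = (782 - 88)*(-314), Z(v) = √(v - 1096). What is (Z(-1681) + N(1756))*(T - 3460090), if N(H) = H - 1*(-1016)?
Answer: -10195432632 - 3678006*I*√2777 ≈ -1.0195e+10 - 1.9382e+8*I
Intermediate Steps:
N(H) = 1016 + H (N(H) = H + 1016 = 1016 + H)
Z(v) = √(-1096 + v)
T = -217916 (T = 694*(-314) = -217916)
(Z(-1681) + N(1756))*(T - 3460090) = (√(-1096 - 1681) + (1016 + 1756))*(-217916 - 3460090) = (√(-2777) + 2772)*(-3678006) = (I*√2777 + 2772)*(-3678006) = (2772 + I*√2777)*(-3678006) = -10195432632 - 3678006*I*√2777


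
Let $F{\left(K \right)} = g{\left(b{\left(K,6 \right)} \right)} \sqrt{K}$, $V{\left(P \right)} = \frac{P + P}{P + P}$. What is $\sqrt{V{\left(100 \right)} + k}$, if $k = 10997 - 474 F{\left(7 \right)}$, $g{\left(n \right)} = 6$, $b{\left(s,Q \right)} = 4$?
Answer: $3 \sqrt{1222 - 316 \sqrt{7}} \approx 58.936$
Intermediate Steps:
$V{\left(P \right)} = 1$ ($V{\left(P \right)} = \frac{2 P}{2 P} = 2 P \frac{1}{2 P} = 1$)
$F{\left(K \right)} = 6 \sqrt{K}$
$k = 10997 - 2844 \sqrt{7}$ ($k = 10997 - 474 \cdot 6 \sqrt{7} = 10997 - 2844 \sqrt{7} \approx 3472.5$)
$\sqrt{V{\left(100 \right)} + k} = \sqrt{1 + \left(10997 - 2844 \sqrt{7}\right)} = \sqrt{10998 - 2844 \sqrt{7}}$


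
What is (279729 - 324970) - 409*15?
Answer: -51376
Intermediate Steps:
(279729 - 324970) - 409*15 = -45241 - 6135 = -51376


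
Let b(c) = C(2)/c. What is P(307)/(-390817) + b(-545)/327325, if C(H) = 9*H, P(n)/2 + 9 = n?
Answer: -106328741206/69718675116125 ≈ -0.0015251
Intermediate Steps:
P(n) = -18 + 2*n
b(c) = 18/c (b(c) = (9*2)/c = 18/c)
P(307)/(-390817) + b(-545)/327325 = (-18 + 2*307)/(-390817) + (18/(-545))/327325 = (-18 + 614)*(-1/390817) + (18*(-1/545))*(1/327325) = 596*(-1/390817) - 18/545*1/327325 = -596/390817 - 18/178392125 = -106328741206/69718675116125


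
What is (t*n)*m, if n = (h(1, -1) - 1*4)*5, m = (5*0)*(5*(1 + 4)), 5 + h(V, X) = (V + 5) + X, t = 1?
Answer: 0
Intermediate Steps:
h(V, X) = V + X (h(V, X) = -5 + ((V + 5) + X) = -5 + ((5 + V) + X) = -5 + (5 + V + X) = V + X)
m = 0 (m = 0*(5*5) = 0*25 = 0)
n = -20 (n = ((1 - 1) - 1*4)*5 = (0 - 4)*5 = -4*5 = -20)
(t*n)*m = (1*(-20))*0 = -20*0 = 0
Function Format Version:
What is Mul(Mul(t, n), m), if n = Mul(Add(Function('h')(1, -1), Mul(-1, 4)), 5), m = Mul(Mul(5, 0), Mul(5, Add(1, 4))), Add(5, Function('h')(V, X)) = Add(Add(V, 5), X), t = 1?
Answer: 0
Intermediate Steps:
Function('h')(V, X) = Add(V, X) (Function('h')(V, X) = Add(-5, Add(Add(V, 5), X)) = Add(-5, Add(Add(5, V), X)) = Add(-5, Add(5, V, X)) = Add(V, X))
m = 0 (m = Mul(0, Mul(5, 5)) = Mul(0, 25) = 0)
n = -20 (n = Mul(Add(Add(1, -1), Mul(-1, 4)), 5) = Mul(Add(0, -4), 5) = Mul(-4, 5) = -20)
Mul(Mul(t, n), m) = Mul(Mul(1, -20), 0) = Mul(-20, 0) = 0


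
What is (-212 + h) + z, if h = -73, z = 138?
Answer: -147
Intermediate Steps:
(-212 + h) + z = (-212 - 73) + 138 = -285 + 138 = -147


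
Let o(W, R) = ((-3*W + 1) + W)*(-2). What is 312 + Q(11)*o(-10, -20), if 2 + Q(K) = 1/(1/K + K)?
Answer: 23925/61 ≈ 392.21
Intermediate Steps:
Q(K) = -2 + 1/(K + 1/K) (Q(K) = -2 + 1/(1/K + K) = -2 + 1/(K + 1/K))
o(W, R) = -2 + 4*W (o(W, R) = ((1 - 3*W) + W)*(-2) = (1 - 2*W)*(-2) = -2 + 4*W)
312 + Q(11)*o(-10, -20) = 312 + ((-2 + 11 - 2*11²)/(1 + 11²))*(-2 + 4*(-10)) = 312 + ((-2 + 11 - 2*121)/(1 + 121))*(-2 - 40) = 312 + ((-2 + 11 - 242)/122)*(-42) = 312 + ((1/122)*(-233))*(-42) = 312 - 233/122*(-42) = 312 + 4893/61 = 23925/61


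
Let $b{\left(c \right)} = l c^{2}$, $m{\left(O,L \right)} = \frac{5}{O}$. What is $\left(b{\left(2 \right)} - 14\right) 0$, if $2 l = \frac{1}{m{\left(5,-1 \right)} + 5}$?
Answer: $0$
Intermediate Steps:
$l = \frac{1}{12}$ ($l = \frac{1}{2 \left(\frac{5}{5} + 5\right)} = \frac{1}{2 \left(5 \cdot \frac{1}{5} + 5\right)} = \frac{1}{2 \left(1 + 5\right)} = \frac{1}{2 \cdot 6} = \frac{1}{2} \cdot \frac{1}{6} = \frac{1}{12} \approx 0.083333$)
$b{\left(c \right)} = \frac{c^{2}}{12}$
$\left(b{\left(2 \right)} - 14\right) 0 = \left(\frac{2^{2}}{12} - 14\right) 0 = \left(\frac{1}{12} \cdot 4 - 14\right) 0 = \left(\frac{1}{3} - 14\right) 0 = \left(- \frac{41}{3}\right) 0 = 0$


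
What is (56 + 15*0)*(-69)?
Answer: -3864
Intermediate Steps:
(56 + 15*0)*(-69) = (56 + 0)*(-69) = 56*(-69) = -3864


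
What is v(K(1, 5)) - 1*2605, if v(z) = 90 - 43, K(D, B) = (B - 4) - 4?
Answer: -2558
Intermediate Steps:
K(D, B) = -8 + B (K(D, B) = (-4 + B) - 4 = -8 + B)
v(z) = 47
v(K(1, 5)) - 1*2605 = 47 - 1*2605 = 47 - 2605 = -2558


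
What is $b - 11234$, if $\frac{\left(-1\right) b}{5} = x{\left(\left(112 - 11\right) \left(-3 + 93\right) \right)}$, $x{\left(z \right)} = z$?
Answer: $-56684$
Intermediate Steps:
$b = -45450$ ($b = - 5 \left(112 - 11\right) \left(-3 + 93\right) = - 5 \cdot 101 \cdot 90 = \left(-5\right) 9090 = -45450$)
$b - 11234 = -45450 - 11234 = -56684$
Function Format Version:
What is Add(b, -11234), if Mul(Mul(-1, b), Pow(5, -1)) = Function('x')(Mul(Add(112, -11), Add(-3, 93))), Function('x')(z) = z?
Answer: -56684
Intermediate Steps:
b = -45450 (b = Mul(-5, Mul(Add(112, -11), Add(-3, 93))) = Mul(-5, Mul(101, 90)) = Mul(-5, 9090) = -45450)
Add(b, -11234) = Add(-45450, -11234) = -56684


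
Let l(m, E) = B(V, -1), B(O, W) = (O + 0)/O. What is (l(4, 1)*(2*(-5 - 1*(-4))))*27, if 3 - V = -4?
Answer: -54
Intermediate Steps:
V = 7 (V = 3 - 1*(-4) = 3 + 4 = 7)
B(O, W) = 1 (B(O, W) = O/O = 1)
l(m, E) = 1
(l(4, 1)*(2*(-5 - 1*(-4))))*27 = (1*(2*(-5 - 1*(-4))))*27 = (1*(2*(-5 + 4)))*27 = (1*(2*(-1)))*27 = (1*(-2))*27 = -2*27 = -54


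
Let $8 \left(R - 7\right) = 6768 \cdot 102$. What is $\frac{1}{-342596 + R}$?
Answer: $- \frac{1}{256297} \approx -3.9017 \cdot 10^{-6}$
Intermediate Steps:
$R = 86299$ ($R = 7 + \frac{6768 \cdot 102}{8} = 7 + \frac{1}{8} \cdot 690336 = 7 + 86292 = 86299$)
$\frac{1}{-342596 + R} = \frac{1}{-342596 + 86299} = \frac{1}{-256297} = - \frac{1}{256297}$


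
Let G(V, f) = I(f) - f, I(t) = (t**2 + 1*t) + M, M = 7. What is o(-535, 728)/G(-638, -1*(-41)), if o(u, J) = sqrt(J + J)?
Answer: sqrt(91)/422 ≈ 0.022605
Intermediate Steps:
I(t) = 7 + t + t**2 (I(t) = (t**2 + 1*t) + 7 = (t**2 + t) + 7 = (t + t**2) + 7 = 7 + t + t**2)
o(u, J) = sqrt(2)*sqrt(J) (o(u, J) = sqrt(2*J) = sqrt(2)*sqrt(J))
G(V, f) = 7 + f**2 (G(V, f) = (7 + f + f**2) - f = 7 + f**2)
o(-535, 728)/G(-638, -1*(-41)) = (sqrt(2)*sqrt(728))/(7 + (-1*(-41))**2) = (sqrt(2)*(2*sqrt(182)))/(7 + 41**2) = (4*sqrt(91))/(7 + 1681) = (4*sqrt(91))/1688 = (4*sqrt(91))*(1/1688) = sqrt(91)/422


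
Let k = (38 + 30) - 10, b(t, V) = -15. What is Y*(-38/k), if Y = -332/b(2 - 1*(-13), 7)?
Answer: -6308/435 ≈ -14.501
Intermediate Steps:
k = 58 (k = 68 - 10 = 58)
Y = 332/15 (Y = -332/(-15) = -332*(-1/15) = 332/15 ≈ 22.133)
Y*(-38/k) = 332*(-38/58)/15 = 332*(-38*1/58)/15 = (332/15)*(-19/29) = -6308/435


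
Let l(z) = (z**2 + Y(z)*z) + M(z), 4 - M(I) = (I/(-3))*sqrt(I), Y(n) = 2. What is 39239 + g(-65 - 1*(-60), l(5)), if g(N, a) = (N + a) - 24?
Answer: 39249 + 5*sqrt(5)/3 ≈ 39253.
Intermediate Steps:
M(I) = 4 + I**(3/2)/3 (M(I) = 4 - I/(-3)*sqrt(I) = 4 - I*(-1/3)*sqrt(I) = 4 - (-I/3)*sqrt(I) = 4 - (-1)*I**(3/2)/3 = 4 + I**(3/2)/3)
l(z) = 4 + z**2 + 2*z + z**(3/2)/3 (l(z) = (z**2 + 2*z) + (4 + z**(3/2)/3) = 4 + z**2 + 2*z + z**(3/2)/3)
g(N, a) = -24 + N + a
39239 + g(-65 - 1*(-60), l(5)) = 39239 + (-24 + (-65 - 1*(-60)) + (4 + 5**2 + 2*5 + 5**(3/2)/3)) = 39239 + (-24 + (-65 + 60) + (4 + 25 + 10 + (5*sqrt(5))/3)) = 39239 + (-24 - 5 + (4 + 25 + 10 + 5*sqrt(5)/3)) = 39239 + (-24 - 5 + (39 + 5*sqrt(5)/3)) = 39239 + (10 + 5*sqrt(5)/3) = 39249 + 5*sqrt(5)/3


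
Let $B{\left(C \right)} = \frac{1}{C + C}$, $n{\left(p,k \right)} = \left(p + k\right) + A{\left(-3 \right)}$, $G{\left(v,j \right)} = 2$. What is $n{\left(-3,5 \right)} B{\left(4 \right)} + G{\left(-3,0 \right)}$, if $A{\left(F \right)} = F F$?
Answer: $\frac{27}{8} \approx 3.375$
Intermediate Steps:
$A{\left(F \right)} = F^{2}$
$n{\left(p,k \right)} = 9 + k + p$ ($n{\left(p,k \right)} = \left(p + k\right) + \left(-3\right)^{2} = \left(k + p\right) + 9 = 9 + k + p$)
$B{\left(C \right)} = \frac{1}{2 C}$
$n{\left(-3,5 \right)} B{\left(4 \right)} + G{\left(-3,0 \right)} = \left(9 + 5 - 3\right) \frac{1}{2 \cdot 4} + 2 = 11 \cdot \frac{1}{2} \cdot \frac{1}{4} + 2 = 11 \cdot \frac{1}{8} + 2 = \frac{11}{8} + 2 = \frac{27}{8}$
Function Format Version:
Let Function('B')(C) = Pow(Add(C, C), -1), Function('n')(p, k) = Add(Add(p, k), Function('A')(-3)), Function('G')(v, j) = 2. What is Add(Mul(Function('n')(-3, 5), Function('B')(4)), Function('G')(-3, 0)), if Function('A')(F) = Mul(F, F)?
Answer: Rational(27, 8) ≈ 3.3750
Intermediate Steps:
Function('A')(F) = Pow(F, 2)
Function('n')(p, k) = Add(9, k, p) (Function('n')(p, k) = Add(Add(p, k), Pow(-3, 2)) = Add(Add(k, p), 9) = Add(9, k, p))
Function('B')(C) = Mul(Rational(1, 2), Pow(C, -1)) (Function('B')(C) = Pow(Mul(2, C), -1) = Mul(Rational(1, 2), Pow(C, -1)))
Add(Mul(Function('n')(-3, 5), Function('B')(4)), Function('G')(-3, 0)) = Add(Mul(Add(9, 5, -3), Mul(Rational(1, 2), Pow(4, -1))), 2) = Add(Mul(11, Mul(Rational(1, 2), Rational(1, 4))), 2) = Add(Mul(11, Rational(1, 8)), 2) = Add(Rational(11, 8), 2) = Rational(27, 8)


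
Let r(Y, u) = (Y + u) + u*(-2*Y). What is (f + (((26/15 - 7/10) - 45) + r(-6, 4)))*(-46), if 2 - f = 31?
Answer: 18607/15 ≈ 1240.5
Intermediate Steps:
f = -29 (f = 2 - 1*31 = 2 - 31 = -29)
r(Y, u) = Y + u - 2*Y*u (r(Y, u) = (Y + u) - 2*Y*u = Y + u - 2*Y*u)
(f + (((26/15 - 7/10) - 45) + r(-6, 4)))*(-46) = (-29 + (((26/15 - 7/10) - 45) + (-6 + 4 - 2*(-6)*4)))*(-46) = (-29 + (((26*(1/15) - 7*⅒) - 45) + (-6 + 4 + 48)))*(-46) = (-29 + (((26/15 - 7/10) - 45) + 46))*(-46) = (-29 + ((31/30 - 45) + 46))*(-46) = (-29 + (-1319/30 + 46))*(-46) = (-29 + 61/30)*(-46) = -809/30*(-46) = 18607/15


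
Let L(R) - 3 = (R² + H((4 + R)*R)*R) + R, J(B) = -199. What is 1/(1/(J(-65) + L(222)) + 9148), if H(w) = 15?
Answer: 52640/481550721 ≈ 0.00010931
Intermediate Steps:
L(R) = 3 + R² + 16*R (L(R) = 3 + ((R² + 15*R) + R) = 3 + (R² + 16*R) = 3 + R² + 16*R)
1/(1/(J(-65) + L(222)) + 9148) = 1/(1/(-199 + (3 + 222² + 16*222)) + 9148) = 1/(1/(-199 + (3 + 49284 + 3552)) + 9148) = 1/(1/(-199 + 52839) + 9148) = 1/(1/52640 + 9148) = 1/(481550721/52640) = 52640/481550721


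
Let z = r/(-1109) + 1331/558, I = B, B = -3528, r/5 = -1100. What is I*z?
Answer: -890835484/34379 ≈ -25912.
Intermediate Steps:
r = -5500 (r = 5*(-1100) = -5500)
I = -3528
z = 4545079/618822 (z = -5500/(-1109) + 1331/558 = -5500*(-1/1109) + 1331*(1/558) = 5500/1109 + 1331/558 = 4545079/618822 ≈ 7.3447)
I*z = -3528*4545079/618822 = -890835484/34379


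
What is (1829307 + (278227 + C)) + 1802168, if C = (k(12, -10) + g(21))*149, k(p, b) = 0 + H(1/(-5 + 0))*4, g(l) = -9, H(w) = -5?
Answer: 3905381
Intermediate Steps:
k(p, b) = -20 (k(p, b) = 0 - 5*4 = 0 - 20 = -20)
C = -4321 (C = (-20 - 9)*149 = -29*149 = -4321)
(1829307 + (278227 + C)) + 1802168 = (1829307 + (278227 - 4321)) + 1802168 = (1829307 + 273906) + 1802168 = 2103213 + 1802168 = 3905381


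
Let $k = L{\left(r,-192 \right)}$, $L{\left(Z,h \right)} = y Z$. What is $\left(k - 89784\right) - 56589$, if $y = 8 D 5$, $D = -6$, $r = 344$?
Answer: $-228933$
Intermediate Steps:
$y = -240$ ($y = 8 \left(-6\right) 5 = \left(-48\right) 5 = -240$)
$L{\left(Z,h \right)} = - 240 Z$
$k = -82560$ ($k = \left(-240\right) 344 = -82560$)
$\left(k - 89784\right) - 56589 = \left(-82560 - 89784\right) - 56589 = -172344 - 56589 = -228933$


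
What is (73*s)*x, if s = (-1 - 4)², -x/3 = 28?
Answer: -153300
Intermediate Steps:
x = -84 (x = -3*28 = -84)
s = 25 (s = (-5)² = 25)
(73*s)*x = (73*25)*(-84) = 1825*(-84) = -153300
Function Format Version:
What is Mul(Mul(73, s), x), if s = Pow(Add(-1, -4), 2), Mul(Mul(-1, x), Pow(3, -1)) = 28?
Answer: -153300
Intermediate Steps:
x = -84 (x = Mul(-3, 28) = -84)
s = 25 (s = Pow(-5, 2) = 25)
Mul(Mul(73, s), x) = Mul(Mul(73, 25), -84) = Mul(1825, -84) = -153300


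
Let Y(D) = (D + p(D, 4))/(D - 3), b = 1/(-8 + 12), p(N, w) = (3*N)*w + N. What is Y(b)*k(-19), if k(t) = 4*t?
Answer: 1064/11 ≈ 96.727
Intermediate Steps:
p(N, w) = N + 3*N*w (p(N, w) = 3*N*w + N = N + 3*N*w)
b = ¼ (b = 1/4 = ¼ ≈ 0.25000)
Y(D) = 14*D/(-3 + D) (Y(D) = (D + D*(1 + 3*4))/(D - 3) = (D + D*(1 + 12))/(-3 + D) = (D + D*13)/(-3 + D) = (D + 13*D)/(-3 + D) = (14*D)/(-3 + D) = 14*D/(-3 + D))
Y(b)*k(-19) = (14*(¼)/(-3 + ¼))*(4*(-19)) = (14*(¼)/(-11/4))*(-76) = (14*(¼)*(-4/11))*(-76) = -14/11*(-76) = 1064/11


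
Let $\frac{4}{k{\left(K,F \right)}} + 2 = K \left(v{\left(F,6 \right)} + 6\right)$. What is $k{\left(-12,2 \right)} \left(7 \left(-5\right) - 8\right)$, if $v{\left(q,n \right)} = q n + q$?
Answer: $\frac{86}{121} \approx 0.71074$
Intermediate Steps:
$v{\left(q,n \right)} = q + n q$ ($v{\left(q,n \right)} = n q + q = q + n q$)
$k{\left(K,F \right)} = \frac{4}{-2 + K \left(6 + 7 F\right)}$ ($k{\left(K,F \right)} = \frac{4}{-2 + K \left(F \left(1 + 6\right) + 6\right)} = \frac{4}{-2 + K \left(F 7 + 6\right)} = \frac{4}{-2 + K \left(7 F + 6\right)} = \frac{4}{-2 + K \left(6 + 7 F\right)}$)
$k{\left(-12,2 \right)} \left(7 \left(-5\right) - 8\right) = \frac{4}{-2 + 6 \left(-12\right) + 7 \cdot 2 \left(-12\right)} \left(7 \left(-5\right) - 8\right) = \frac{4}{-2 - 72 - 168} \left(-35 - 8\right) = \frac{4}{-242} \left(-43\right) = 4 \left(- \frac{1}{242}\right) \left(-43\right) = \left(- \frac{2}{121}\right) \left(-43\right) = \frac{86}{121}$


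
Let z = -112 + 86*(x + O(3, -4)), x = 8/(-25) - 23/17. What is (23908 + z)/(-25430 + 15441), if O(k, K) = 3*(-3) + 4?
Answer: -9869404/4245325 ≈ -2.3248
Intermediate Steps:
x = -711/425 (x = 8*(-1/25) - 23*1/17 = -8/25 - 23/17 = -711/425 ≈ -1.6729)
O(k, K) = -5 (O(k, K) = -9 + 4 = -5)
z = -291496/425 (z = -112 + 86*(-711/425 - 5) = -112 + 86*(-2836/425) = -112 - 243896/425 = -291496/425 ≈ -685.87)
(23908 + z)/(-25430 + 15441) = (23908 - 291496/425)/(-25430 + 15441) = (9869404/425)/(-9989) = (9869404/425)*(-1/9989) = -9869404/4245325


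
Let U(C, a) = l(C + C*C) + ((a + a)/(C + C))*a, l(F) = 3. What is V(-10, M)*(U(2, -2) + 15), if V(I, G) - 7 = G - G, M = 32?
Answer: 140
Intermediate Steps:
V(I, G) = 7 (V(I, G) = 7 + (G - G) = 7 + 0 = 7)
U(C, a) = 3 + a²/C (U(C, a) = 3 + ((a + a)/(C + C))*a = 3 + ((2*a)/((2*C)))*a = 3 + ((2*a)*(1/(2*C)))*a = 3 + (a/C)*a = 3 + a²/C)
V(-10, M)*(U(2, -2) + 15) = 7*((3 + (-2)²/2) + 15) = 7*((3 + (½)*4) + 15) = 7*((3 + 2) + 15) = 7*(5 + 15) = 7*20 = 140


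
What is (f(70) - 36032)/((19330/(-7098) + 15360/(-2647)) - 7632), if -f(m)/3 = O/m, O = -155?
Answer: 35624159805/7555437178 ≈ 4.7150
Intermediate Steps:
f(m) = 465/m (f(m) = -(-465)/m = 465/m)
(f(70) - 36032)/((19330/(-7098) + 15360/(-2647)) - 7632) = (465/70 - 36032)/((19330/(-7098) + 15360/(-2647)) - 7632) = (465*(1/70) - 36032)/((19330*(-1/7098) + 15360*(-1/2647)) - 7632) = (93/14 - 36032)/((-9665/3549 - 15360/2647) - 7632) = -504355/(14*(-80095895/9394203 - 7632)) = -504355/(14*(-71776653191/9394203)) = -504355/14*(-9394203/71776653191) = 35624159805/7555437178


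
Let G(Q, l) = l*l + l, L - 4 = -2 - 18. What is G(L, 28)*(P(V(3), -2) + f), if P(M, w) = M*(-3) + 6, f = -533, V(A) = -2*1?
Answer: -423052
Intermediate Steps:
V(A) = -2
L = -16 (L = 4 + (-2 - 18) = 4 - 20 = -16)
P(M, w) = 6 - 3*M (P(M, w) = -3*M + 6 = 6 - 3*M)
G(Q, l) = l + l² (G(Q, l) = l² + l = l + l²)
G(L, 28)*(P(V(3), -2) + f) = (28*(1 + 28))*((6 - 3*(-2)) - 533) = (28*29)*((6 + 6) - 533) = 812*(12 - 533) = 812*(-521) = -423052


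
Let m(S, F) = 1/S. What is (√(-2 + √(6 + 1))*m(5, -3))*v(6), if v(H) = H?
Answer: 6*√(-2 + √7)/5 ≈ 0.96430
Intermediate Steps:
(√(-2 + √(6 + 1))*m(5, -3))*v(6) = (√(-2 + √(6 + 1))/5)*6 = (√(-2 + √7)*(⅕))*6 = (√(-2 + √7)/5)*6 = 6*√(-2 + √7)/5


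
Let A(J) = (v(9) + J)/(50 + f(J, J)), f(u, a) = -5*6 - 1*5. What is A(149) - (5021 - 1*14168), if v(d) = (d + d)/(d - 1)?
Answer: 109885/12 ≈ 9157.1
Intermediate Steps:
f(u, a) = -35 (f(u, a) = -30 - 5 = -35)
v(d) = 2*d/(-1 + d) (v(d) = (2*d)/(-1 + d) = 2*d/(-1 + d))
A(J) = 3/20 + J/15 (A(J) = (2*9/(-1 + 9) + J)/(50 - 35) = (2*9/8 + J)/15 = (2*9*(⅛) + J)*(1/15) = (9/4 + J)*(1/15) = 3/20 + J/15)
A(149) - (5021 - 1*14168) = (3/20 + (1/15)*149) - (5021 - 1*14168) = (3/20 + 149/15) - (5021 - 14168) = 121/12 - 1*(-9147) = 121/12 + 9147 = 109885/12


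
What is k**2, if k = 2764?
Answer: 7639696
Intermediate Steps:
k**2 = 2764**2 = 7639696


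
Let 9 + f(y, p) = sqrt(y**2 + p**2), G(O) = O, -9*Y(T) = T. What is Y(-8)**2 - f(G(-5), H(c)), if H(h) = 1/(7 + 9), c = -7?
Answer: 793/81 - sqrt(6401)/16 ≈ 4.7897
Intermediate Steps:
Y(T) = -T/9
H(h) = 1/16
f(y, p) = -9 + sqrt(p**2 + y**2) (f(y, p) = -9 + sqrt(y**2 + p**2) = -9 + sqrt(p**2 + y**2))
Y(-8)**2 - f(G(-5), H(c)) = (-1/9*(-8))**2 - (-9 + sqrt((1/16)**2 + (-5)**2)) = (8/9)**2 - (-9 + sqrt(1/256 + 25)) = 64/81 - (-9 + sqrt(6401/256)) = 64/81 - (-9 + sqrt(6401)/16) = 64/81 + (9 - sqrt(6401)/16) = 793/81 - sqrt(6401)/16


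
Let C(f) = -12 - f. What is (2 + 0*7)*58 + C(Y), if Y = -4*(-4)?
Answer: 88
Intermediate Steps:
Y = 16
(2 + 0*7)*58 + C(Y) = (2 + 0*7)*58 + (-12 - 1*16) = (2 + 0)*58 + (-12 - 16) = 2*58 - 28 = 116 - 28 = 88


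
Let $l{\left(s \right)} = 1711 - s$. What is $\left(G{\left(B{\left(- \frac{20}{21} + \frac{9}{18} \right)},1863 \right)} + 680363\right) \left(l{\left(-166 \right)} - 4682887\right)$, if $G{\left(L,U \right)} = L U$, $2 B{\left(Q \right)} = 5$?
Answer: $-3206587810705$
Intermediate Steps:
$B{\left(Q \right)} = \frac{5}{2}$ ($B{\left(Q \right)} = \frac{1}{2} \cdot 5 = \frac{5}{2}$)
$\left(G{\left(B{\left(- \frac{20}{21} + \frac{9}{18} \right)},1863 \right)} + 680363\right) \left(l{\left(-166 \right)} - 4682887\right) = \left(\frac{5}{2} \cdot 1863 + 680363\right) \left(\left(1711 - -166\right) - 4682887\right) = \left(\frac{9315}{2} + 680363\right) \left(\left(1711 + 166\right) - 4682887\right) = \frac{1370041 \left(1877 - 4682887\right)}{2} = \frac{1370041}{2} \left(-4681010\right) = -3206587810705$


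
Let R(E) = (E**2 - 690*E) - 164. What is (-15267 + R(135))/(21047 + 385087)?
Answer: -45178/203067 ≈ -0.22248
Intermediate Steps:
R(E) = -164 + E**2 - 690*E
(-15267 + R(135))/(21047 + 385087) = (-15267 + (-164 + 135**2 - 690*135))/(21047 + 385087) = (-15267 + (-164 + 18225 - 93150))/406134 = (-15267 - 75089)*(1/406134) = -90356*1/406134 = -45178/203067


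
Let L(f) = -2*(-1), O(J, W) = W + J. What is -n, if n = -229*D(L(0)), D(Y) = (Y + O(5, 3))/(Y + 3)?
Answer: 458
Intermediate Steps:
O(J, W) = J + W
L(f) = 2
D(Y) = (8 + Y)/(3 + Y) (D(Y) = (Y + (5 + 3))/(Y + 3) = (Y + 8)/(3 + Y) = (8 + Y)/(3 + Y))
n = -458 (n = -229*(8 + 2)/(3 + 2) = -229*10/5 = -229*2 = -458)
-n = -1*(-458) = 458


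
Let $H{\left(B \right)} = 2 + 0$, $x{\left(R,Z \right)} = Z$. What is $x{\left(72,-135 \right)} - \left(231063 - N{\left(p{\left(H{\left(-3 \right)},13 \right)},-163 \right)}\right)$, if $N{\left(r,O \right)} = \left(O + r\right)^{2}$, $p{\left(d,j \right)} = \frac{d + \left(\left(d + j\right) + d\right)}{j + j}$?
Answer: $- \frac{138489887}{676} \approx -2.0487 \cdot 10^{5}$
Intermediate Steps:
$H{\left(B \right)} = 2$
$p{\left(d,j \right)} = \frac{j + 3 d}{2 j}$ ($p{\left(d,j \right)} = \frac{d + \left(j + 2 d\right)}{2 j} = \left(j + 3 d\right) \frac{1}{2 j} = \frac{j + 3 d}{2 j}$)
$x{\left(72,-135 \right)} - \left(231063 - N{\left(p{\left(H{\left(-3 \right)},13 \right)},-163 \right)}\right) = -135 - \left(231063 - \left(-163 + \frac{13 + 3 \cdot 2}{2 \cdot 13}\right)^{2}\right) = -135 - \left(231063 - \left(-163 + \frac{1}{2} \cdot \frac{1}{13} \left(13 + 6\right)\right)^{2}\right) = -135 - \left(231063 - \left(-163 + \frac{1}{2} \cdot \frac{1}{13} \cdot 19\right)^{2}\right) = -135 - \left(231063 - \left(-163 + \frac{19}{26}\right)^{2}\right) = -135 - \left(231063 - \left(- \frac{4219}{26}\right)^{2}\right) = -135 - \left(231063 - \frac{17799961}{676}\right) = -135 - \frac{138398627}{676} = - \frac{138489887}{676}$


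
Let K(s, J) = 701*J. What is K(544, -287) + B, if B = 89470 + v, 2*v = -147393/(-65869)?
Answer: -14717226753/131738 ≈ -1.1172e+5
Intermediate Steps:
v = 147393/131738 (v = (-147393/(-65869))/2 = (-147393*(-1/65869))/2 = (½)*(147393/65869) = 147393/131738 ≈ 1.1188)
B = 11786746253/131738 (B = 89470 + 147393/131738 = 11786746253/131738 ≈ 89471.)
K(544, -287) + B = 701*(-287) + 11786746253/131738 = -201187 + 11786746253/131738 = -14717226753/131738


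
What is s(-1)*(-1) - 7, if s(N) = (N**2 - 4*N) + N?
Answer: -11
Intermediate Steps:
s(N) = N**2 - 3*N
s(-1)*(-1) - 7 = -(-3 - 1)*(-1) - 7 = -1*(-4)*(-1) - 7 = 4*(-1) - 7 = -4 - 7 = -11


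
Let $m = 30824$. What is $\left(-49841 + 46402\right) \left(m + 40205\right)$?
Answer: $-244268731$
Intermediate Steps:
$\left(-49841 + 46402\right) \left(m + 40205\right) = \left(-49841 + 46402\right) \left(30824 + 40205\right) = \left(-3439\right) 71029 = -244268731$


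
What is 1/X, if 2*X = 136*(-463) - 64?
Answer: -1/31516 ≈ -3.1730e-5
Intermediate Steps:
X = -31516 (X = (136*(-463) - 64)/2 = (-62968 - 64)/2 = (1/2)*(-63032) = -31516)
1/X = 1/(-31516) = -1/31516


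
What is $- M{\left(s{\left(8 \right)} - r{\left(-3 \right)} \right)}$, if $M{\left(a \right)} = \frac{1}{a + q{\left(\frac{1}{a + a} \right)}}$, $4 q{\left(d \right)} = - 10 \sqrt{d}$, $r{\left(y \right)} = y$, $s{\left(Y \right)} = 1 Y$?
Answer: $- \frac{968}{10623} - \frac{10 \sqrt{22}}{10623} \approx -0.095538$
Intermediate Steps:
$s{\left(Y \right)} = Y$
$q{\left(d \right)} = - \frac{5 \sqrt{d}}{2}$ ($q{\left(d \right)} = \frac{\left(-10\right) \sqrt{d}}{4} = - \frac{5 \sqrt{d}}{2}$)
$M{\left(a \right)} = \frac{1}{a - \frac{5 \sqrt{2} \sqrt{\frac{1}{a}}}{4}}$ ($M{\left(a \right)} = \frac{1}{a - \frac{5 \sqrt{\frac{1}{a + a}}}{2}} = \frac{1}{a - \frac{5 \sqrt{\frac{1}{2 a}}}{2}} = \frac{1}{a - \frac{5 \frac{\sqrt{2} \sqrt{\frac{1}{a}}}{2}}{2}} = \frac{1}{a - \frac{5 \sqrt{2} \sqrt{\frac{1}{a}}}{4}}$)
$- M{\left(s{\left(8 \right)} - r{\left(-3 \right)} \right)} = - \frac{4}{4 \left(8 - -3\right) - 5 \sqrt{2} \sqrt{\frac{1}{8 - -3}}} = - \frac{4}{4 \left(8 + 3\right) - 5 \sqrt{2} \sqrt{\frac{1}{8 + 3}}} = - \frac{4}{4 \cdot 11 - 5 \sqrt{2} \sqrt{\frac{1}{11}}} = - \frac{4}{44 - \frac{5 \sqrt{2}}{\sqrt{11}}} = - \frac{4}{44 - 5 \sqrt{2} \frac{\sqrt{11}}{11}} = - \frac{4}{44 - \frac{5 \sqrt{22}}{11}}$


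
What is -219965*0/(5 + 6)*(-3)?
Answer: 0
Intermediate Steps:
-219965*0/(5 + 6)*(-3) = -219965*0/11*(-3) = -219965*(1/11)*0*(-3) = -0*(-3) = -219965*0 = 0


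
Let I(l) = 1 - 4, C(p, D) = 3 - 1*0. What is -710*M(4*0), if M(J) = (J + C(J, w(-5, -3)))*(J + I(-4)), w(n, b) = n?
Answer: 6390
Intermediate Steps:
C(p, D) = 3 (C(p, D) = 3 + 0 = 3)
I(l) = -3
M(J) = (-3 + J)*(3 + J) (M(J) = (J + 3)*(J - 3) = (3 + J)*(-3 + J) = (-3 + J)*(3 + J))
-710*M(4*0) = -710*(-9 + (4*0)²) = -710*(-9 + 0²) = -710*(-9 + 0) = -710*(-9) = 6390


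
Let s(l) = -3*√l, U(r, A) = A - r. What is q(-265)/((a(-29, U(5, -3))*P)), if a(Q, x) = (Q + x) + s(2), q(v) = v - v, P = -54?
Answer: 0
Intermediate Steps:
q(v) = 0
a(Q, x) = Q + x - 3*√2 (a(Q, x) = (Q + x) - 3*√2 = Q + x - 3*√2)
q(-265)/((a(-29, U(5, -3))*P)) = 0/(((-29 + (-3 - 1*5) - 3*√2)*(-54))) = 0/(((-29 + (-3 - 5) - 3*√2)*(-54))) = 0/(((-29 - 8 - 3*√2)*(-54))) = 0/(((-37 - 3*√2)*(-54))) = 0/(1998 + 162*√2) = 0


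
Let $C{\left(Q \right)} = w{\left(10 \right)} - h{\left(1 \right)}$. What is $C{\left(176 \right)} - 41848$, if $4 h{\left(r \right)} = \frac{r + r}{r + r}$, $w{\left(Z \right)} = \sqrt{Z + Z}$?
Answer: $- \frac{167393}{4} + 2 \sqrt{5} \approx -41844.0$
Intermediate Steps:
$w{\left(Z \right)} = \sqrt{2} \sqrt{Z}$ ($w{\left(Z \right)} = \sqrt{2 Z} = \sqrt{2} \sqrt{Z}$)
$h{\left(r \right)} = \frac{1}{4}$ ($h{\left(r \right)} = \frac{\left(r + r\right) \frac{1}{r + r}}{4} = \frac{2 r \frac{1}{2 r}}{4} = \frac{1}{4} \cdot 1 = \frac{1}{4}$)
$C{\left(Q \right)} = - \frac{1}{4} + 2 \sqrt{5}$ ($C{\left(Q \right)} = \sqrt{2} \sqrt{10} - \frac{1}{4} = 2 \sqrt{5} - \frac{1}{4} = - \frac{1}{4} + 2 \sqrt{5}$)
$C{\left(176 \right)} - 41848 = \left(- \frac{1}{4} + 2 \sqrt{5}\right) - 41848 = - \frac{167393}{4} + 2 \sqrt{5}$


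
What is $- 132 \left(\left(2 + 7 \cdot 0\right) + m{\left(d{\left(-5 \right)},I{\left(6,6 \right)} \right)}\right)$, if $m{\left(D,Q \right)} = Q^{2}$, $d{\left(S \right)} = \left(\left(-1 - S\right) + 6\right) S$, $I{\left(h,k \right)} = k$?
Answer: $-5016$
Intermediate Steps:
$d{\left(S \right)} = S \left(5 - S\right)$ ($d{\left(S \right)} = \left(5 - S\right) S = S \left(5 - S\right)$)
$- 132 \left(\left(2 + 7 \cdot 0\right) + m{\left(d{\left(-5 \right)},I{\left(6,6 \right)} \right)}\right) = - 132 \left(\left(2 + 7 \cdot 0\right) + 6^{2}\right) = - 132 \left(\left(2 + 0\right) + 36\right) = - 132 \left(2 + 36\right) = \left(-132\right) 38 = -5016$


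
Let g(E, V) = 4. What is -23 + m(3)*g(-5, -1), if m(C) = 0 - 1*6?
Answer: -47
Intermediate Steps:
m(C) = -6 (m(C) = 0 - 6 = -6)
-23 + m(3)*g(-5, -1) = -23 - 6*4 = -23 - 24 = -47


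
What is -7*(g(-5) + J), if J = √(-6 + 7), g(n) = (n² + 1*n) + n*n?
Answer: -322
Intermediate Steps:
g(n) = n + 2*n² (g(n) = (n² + n) + n² = (n + n²) + n² = n + 2*n²)
J = 1 (J = √1 = 1)
-7*(g(-5) + J) = -7*(-5*(1 + 2*(-5)) + 1) = -7*(-5*(1 - 10) + 1) = -7*(-5*(-9) + 1) = -7*(45 + 1) = -7*46 = -322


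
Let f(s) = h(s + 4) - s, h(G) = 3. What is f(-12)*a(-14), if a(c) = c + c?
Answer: -420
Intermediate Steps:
a(c) = 2*c
f(s) = 3 - s
f(-12)*a(-14) = (3 - 1*(-12))*(2*(-14)) = (3 + 12)*(-28) = 15*(-28) = -420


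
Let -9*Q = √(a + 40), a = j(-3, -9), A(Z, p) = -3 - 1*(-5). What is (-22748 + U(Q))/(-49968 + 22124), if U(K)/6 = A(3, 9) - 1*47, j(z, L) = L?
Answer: 11509/13922 ≈ 0.82668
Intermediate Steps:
A(Z, p) = 2 (A(Z, p) = -3 + 5 = 2)
a = -9
Q = -√31/9 (Q = -√(-9 + 40)/9 = -√31/9 ≈ -0.61864)
U(K) = -270 (U(K) = 6*(2 - 1*47) = 6*(2 - 47) = 6*(-45) = -270)
(-22748 + U(Q))/(-49968 + 22124) = (-22748 - 270)/(-49968 + 22124) = -23018/(-27844) = -23018*(-1/27844) = 11509/13922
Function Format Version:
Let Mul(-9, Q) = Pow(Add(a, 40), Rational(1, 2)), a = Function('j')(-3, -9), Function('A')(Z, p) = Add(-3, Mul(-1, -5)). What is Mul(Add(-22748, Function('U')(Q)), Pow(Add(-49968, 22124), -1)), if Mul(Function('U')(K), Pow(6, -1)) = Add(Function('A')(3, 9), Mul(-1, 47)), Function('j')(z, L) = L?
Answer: Rational(11509, 13922) ≈ 0.82668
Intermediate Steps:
Function('A')(Z, p) = 2 (Function('A')(Z, p) = Add(-3, 5) = 2)
a = -9
Q = Mul(Rational(-1, 9), Pow(31, Rational(1, 2))) (Q = Mul(Rational(-1, 9), Pow(Add(-9, 40), Rational(1, 2))) = Mul(Rational(-1, 9), Pow(31, Rational(1, 2))) ≈ -0.61864)
Function('U')(K) = -270 (Function('U')(K) = Mul(6, Add(2, Mul(-1, 47))) = Mul(6, Add(2, -47)) = Mul(6, -45) = -270)
Mul(Add(-22748, Function('U')(Q)), Pow(Add(-49968, 22124), -1)) = Mul(Add(-22748, -270), Pow(Add(-49968, 22124), -1)) = Mul(-23018, Pow(-27844, -1)) = Mul(-23018, Rational(-1, 27844)) = Rational(11509, 13922)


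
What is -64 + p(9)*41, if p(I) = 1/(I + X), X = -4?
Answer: -279/5 ≈ -55.800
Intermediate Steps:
p(I) = 1/(-4 + I) (p(I) = 1/(I - 4) = 1/(-4 + I))
-64 + p(9)*41 = -64 + 41/(-4 + 9) = -64 + 41/5 = -279/5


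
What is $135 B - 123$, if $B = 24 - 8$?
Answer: $2037$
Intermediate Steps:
$B = 16$ ($B = 24 - 8 = 16$)
$135 B - 123 = 135 \cdot 16 - 123 = 2160 - 123 = 2037$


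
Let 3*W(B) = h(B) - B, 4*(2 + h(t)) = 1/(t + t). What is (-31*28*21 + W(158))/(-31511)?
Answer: 23107605/39829904 ≈ 0.58016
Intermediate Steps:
h(t) = -2 + 1/(8*t) (h(t) = -2 + 1/(4*(t + t)) = -2 + 1/(4*((2*t))) = -2 + (1/(2*t))/4 = -2 + 1/(8*t))
W(B) = -2/3 - B/3 + 1/(24*B) (W(B) = ((-2 + 1/(8*B)) - B)/3 = (-2 - B + 1/(8*B))/3 = -2/3 - B/3 + 1/(24*B))
(-31*28*21 + W(158))/(-31511) = (-31*28*21 + (-2/3 - 1/3*158 + (1/24)/158))/(-31511) = (-868*21 + (-2/3 - 158/3 + (1/24)*(1/158)))*(-1/31511) = (-18228 + (-2/3 - 158/3 + 1/3792))*(-1/31511) = (-18228 - 67413/1264)*(-1/31511) = -23107605/1264*(-1/31511) = 23107605/39829904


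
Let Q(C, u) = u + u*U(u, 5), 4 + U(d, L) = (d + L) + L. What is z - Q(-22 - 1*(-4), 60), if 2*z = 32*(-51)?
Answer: -4836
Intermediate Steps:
U(d, L) = -4 + d + 2*L (U(d, L) = -4 + ((d + L) + L) = -4 + ((L + d) + L) = -4 + (d + 2*L) = -4 + d + 2*L)
Q(C, u) = u + u*(6 + u) (Q(C, u) = u + u*(-4 + u + 2*5) = u + u*(-4 + u + 10) = u + u*(6 + u))
z = -816 (z = (32*(-51))/2 = (½)*(-1632) = -816)
z - Q(-22 - 1*(-4), 60) = -816 - 60*(7 + 60) = -816 - 60*67 = -816 - 1*4020 = -816 - 4020 = -4836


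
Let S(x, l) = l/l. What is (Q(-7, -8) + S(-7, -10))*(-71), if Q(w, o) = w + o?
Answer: 994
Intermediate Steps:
S(x, l) = 1
Q(w, o) = o + w
(Q(-7, -8) + S(-7, -10))*(-71) = ((-8 - 7) + 1)*(-71) = (-15 + 1)*(-71) = -14*(-71) = 994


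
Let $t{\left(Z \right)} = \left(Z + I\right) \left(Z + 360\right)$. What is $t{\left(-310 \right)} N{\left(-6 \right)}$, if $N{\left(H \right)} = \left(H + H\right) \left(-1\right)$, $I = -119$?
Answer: $-257400$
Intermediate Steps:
$t{\left(Z \right)} = \left(-119 + Z\right) \left(360 + Z\right)$ ($t{\left(Z \right)} = \left(Z - 119\right) \left(Z + 360\right) = \left(-119 + Z\right) \left(360 + Z\right)$)
$N{\left(H \right)} = - 2 H$ ($N{\left(H \right)} = 2 H \left(-1\right) = - 2 H$)
$t{\left(-310 \right)} N{\left(-6 \right)} = \left(-42840 + \left(-310\right)^{2} + 241 \left(-310\right)\right) \left(\left(-2\right) \left(-6\right)\right) = \left(-42840 + 96100 - 74710\right) 12 = \left(-21450\right) 12 = -257400$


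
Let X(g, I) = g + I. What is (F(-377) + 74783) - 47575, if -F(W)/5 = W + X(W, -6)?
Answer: 31008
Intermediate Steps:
X(g, I) = I + g
F(W) = 30 - 10*W (F(W) = -5*(W + (-6 + W)) = -5*(-6 + 2*W) = 30 - 10*W)
(F(-377) + 74783) - 47575 = ((30 - 10*(-377)) + 74783) - 47575 = ((30 + 3770) + 74783) - 47575 = (3800 + 74783) - 47575 = 78583 - 47575 = 31008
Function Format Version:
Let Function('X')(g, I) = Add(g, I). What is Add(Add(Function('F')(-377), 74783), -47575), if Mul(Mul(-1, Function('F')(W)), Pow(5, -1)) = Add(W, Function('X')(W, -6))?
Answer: 31008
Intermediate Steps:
Function('X')(g, I) = Add(I, g)
Function('F')(W) = Add(30, Mul(-10, W)) (Function('F')(W) = Mul(-5, Add(W, Add(-6, W))) = Mul(-5, Add(-6, Mul(2, W))) = Add(30, Mul(-10, W)))
Add(Add(Function('F')(-377), 74783), -47575) = Add(Add(Add(30, Mul(-10, -377)), 74783), -47575) = Add(Add(Add(30, 3770), 74783), -47575) = Add(Add(3800, 74783), -47575) = Add(78583, -47575) = 31008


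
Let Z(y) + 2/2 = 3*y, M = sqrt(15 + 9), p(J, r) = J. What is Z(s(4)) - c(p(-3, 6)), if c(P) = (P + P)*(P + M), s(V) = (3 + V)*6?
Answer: 107 + 12*sqrt(6) ≈ 136.39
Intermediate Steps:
M = 2*sqrt(6) (M = sqrt(24) = 2*sqrt(6) ≈ 4.8990)
s(V) = 18 + 6*V
Z(y) = -1 + 3*y
c(P) = 2*P*(P + 2*sqrt(6)) (c(P) = (P + P)*(P + 2*sqrt(6)) = (2*P)*(P + 2*sqrt(6)) = 2*P*(P + 2*sqrt(6)))
Z(s(4)) - c(p(-3, 6)) = (-1 + 3*(18 + 6*4)) - 2*(-3)*(-3 + 2*sqrt(6)) = (-1 + 3*(18 + 24)) - (18 - 12*sqrt(6)) = (-1 + 3*42) + (-18 + 12*sqrt(6)) = (-1 + 126) + (-18 + 12*sqrt(6)) = 125 + (-18 + 12*sqrt(6)) = 107 + 12*sqrt(6)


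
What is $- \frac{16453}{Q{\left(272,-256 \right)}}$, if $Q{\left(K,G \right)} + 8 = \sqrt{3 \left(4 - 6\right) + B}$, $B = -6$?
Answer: $\frac{32906}{19} + \frac{16453 i \sqrt{3}}{38} \approx 1731.9 + 749.93 i$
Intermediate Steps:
$Q{\left(K,G \right)} = -8 + 2 i \sqrt{3}$ ($Q{\left(K,G \right)} = -8 + \sqrt{3 \left(4 - 6\right) - 6} = -8 + \sqrt{3 \left(-2\right) - 6} = -8 + \sqrt{-6 - 6} = -8 + \sqrt{-12} = -8 + 2 i \sqrt{3}$)
$- \frac{16453}{Q{\left(272,-256 \right)}} = - \frac{16453}{-8 + 2 i \sqrt{3}}$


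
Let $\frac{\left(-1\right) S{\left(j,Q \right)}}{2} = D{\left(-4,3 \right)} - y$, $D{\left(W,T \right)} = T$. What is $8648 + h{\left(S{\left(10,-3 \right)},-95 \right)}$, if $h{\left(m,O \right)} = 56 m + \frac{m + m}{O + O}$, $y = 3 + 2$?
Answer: $\frac{842836}{95} \approx 8872.0$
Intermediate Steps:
$y = 5$
$S{\left(j,Q \right)} = 4$ ($S{\left(j,Q \right)} = - 2 \left(3 - 5\right) = \left(-2\right) \left(-2\right) = 4$)
$h{\left(m,O \right)} = 56 m + \frac{m}{O}$ ($h{\left(m,O \right)} = 56 m + \frac{2 m}{2 O} = 56 m + 2 m \frac{1}{2 O} = 56 m + \frac{m}{O}$)
$8648 + h{\left(S{\left(10,-3 \right)},-95 \right)} = 8648 + \left(56 \cdot 4 + \frac{4}{-95}\right) = 8648 + \left(224 + 4 \left(- \frac{1}{95}\right)\right) = 8648 + \left(224 - \frac{4}{95}\right) = 8648 + \frac{21276}{95} = \frac{842836}{95}$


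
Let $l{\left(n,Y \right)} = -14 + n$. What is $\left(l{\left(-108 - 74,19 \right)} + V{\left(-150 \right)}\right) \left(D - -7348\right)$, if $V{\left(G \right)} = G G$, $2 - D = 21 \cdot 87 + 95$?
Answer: $121066112$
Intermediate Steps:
$D = -1920$ ($D = 2 - \left(21 \cdot 87 + 95\right) = 2 - \left(1827 + 95\right) = 2 - 1922 = -1920$)
$V{\left(G \right)} = G^{2}$
$\left(l{\left(-108 - 74,19 \right)} + V{\left(-150 \right)}\right) \left(D - -7348\right) = \left(\left(-14 - 182\right) + \left(-150\right)^{2}\right) \left(-1920 - -7348\right) = \left(\left(-14 - 182\right) + 22500\right) \left(-1920 + \left(-98 + 7446\right)\right) = \left(\left(-14 - 182\right) + 22500\right) \left(-1920 + 7348\right) = \left(-196 + 22500\right) 5428 = 22304 \cdot 5428 = 121066112$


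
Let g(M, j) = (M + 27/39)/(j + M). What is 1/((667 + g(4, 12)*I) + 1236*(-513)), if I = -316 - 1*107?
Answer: -208/131773211 ≈ -1.5785e-6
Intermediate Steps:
g(M, j) = (9/13 + M)/(M + j) (g(M, j) = (M + 27*(1/39))/(M + j) = (M + 9/13)/(M + j) = (9/13 + M)/(M + j))
I = -423 (I = -316 - 107 = -423)
1/((667 + g(4, 12)*I) + 1236*(-513)) = 1/((667 + ((9/13 + 4)/(4 + 12))*(-423)) + 1236*(-513)) = 1/((667 + ((61/13)/16)*(-423)) - 634068) = 1/((667 + ((1/16)*(61/13))*(-423)) - 634068) = 1/((667 + (61/208)*(-423)) - 634068) = 1/((667 - 25803/208) - 634068) = 1/(112933/208 - 634068) = 1/(-131773211/208) = -208/131773211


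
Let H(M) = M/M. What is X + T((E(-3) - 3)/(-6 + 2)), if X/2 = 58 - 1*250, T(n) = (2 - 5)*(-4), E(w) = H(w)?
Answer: -372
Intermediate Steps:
H(M) = 1
E(w) = 1
T(n) = 12 (T(n) = -3*(-4) = 12)
X = -384 (X = 2*(58 - 1*250) = 2*(58 - 250) = 2*(-192) = -384)
X + T((E(-3) - 3)/(-6 + 2)) = -384 + 12 = -372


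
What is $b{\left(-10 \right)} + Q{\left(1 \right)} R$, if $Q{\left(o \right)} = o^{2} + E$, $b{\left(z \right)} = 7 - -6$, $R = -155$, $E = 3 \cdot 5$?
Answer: $-2467$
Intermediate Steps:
$E = 15$
$b{\left(z \right)} = 13$ ($b{\left(z \right)} = 7 + 6 = 13$)
$Q{\left(o \right)} = 15 + o^{2}$ ($Q{\left(o \right)} = o^{2} + 15 = 15 + o^{2}$)
$b{\left(-10 \right)} + Q{\left(1 \right)} R = 13 + \left(15 + 1^{2}\right) \left(-155\right) = 13 + \left(15 + 1\right) \left(-155\right) = 13 + 16 \left(-155\right) = 13 - 2480 = -2467$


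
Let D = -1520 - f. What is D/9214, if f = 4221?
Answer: -5741/9214 ≈ -0.62307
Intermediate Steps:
D = -5741 (D = -1520 - 1*4221 = -1520 - 4221 = -5741)
D/9214 = -5741/9214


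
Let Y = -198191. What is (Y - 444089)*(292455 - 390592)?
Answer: 63031432360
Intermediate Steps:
(Y - 444089)*(292455 - 390592) = (-198191 - 444089)*(292455 - 390592) = -642280*(-98137) = 63031432360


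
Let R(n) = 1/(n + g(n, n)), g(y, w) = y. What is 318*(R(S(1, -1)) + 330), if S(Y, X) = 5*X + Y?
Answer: 419601/4 ≈ 1.0490e+5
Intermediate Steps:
S(Y, X) = Y + 5*X
R(n) = 1/(2*n) (R(n) = 1/(n + n) = 1/(2*n))
318*(R(S(1, -1)) + 330) = 318*(1/(2*(1 + 5*(-1))) + 330) = 318*(1/(2*(1 - 5)) + 330) = 318*((1/2)/(-4) + 330) = 318*((1/2)*(-1/4) + 330) = 318*(-1/8 + 330) = 318*(2639/8) = 419601/4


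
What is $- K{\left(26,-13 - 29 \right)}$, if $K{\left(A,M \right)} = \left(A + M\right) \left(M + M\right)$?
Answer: $-1344$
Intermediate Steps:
$K{\left(A,M \right)} = 2 M \left(A + M\right)$ ($K{\left(A,M \right)} = \left(A + M\right) 2 M = 2 M \left(A + M\right)$)
$- K{\left(26,-13 - 29 \right)} = - 2 \left(-13 - 29\right) \left(26 - 42\right) = - 2 \left(-42\right) \left(26 - 42\right) = - 2 \left(-42\right) \left(-16\right) = \left(-1\right) 1344 = -1344$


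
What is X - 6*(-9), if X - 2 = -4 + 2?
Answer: 54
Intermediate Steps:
X = 0 (X = 2 + (-4 + 2) = 2 - 2 = 0)
X - 6*(-9) = 0 - 6*(-9) = 0 + 54 = 54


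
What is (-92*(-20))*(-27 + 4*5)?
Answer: -12880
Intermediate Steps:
(-92*(-20))*(-27 + 4*5) = 1840*(-27 + 20) = 1840*(-7) = -12880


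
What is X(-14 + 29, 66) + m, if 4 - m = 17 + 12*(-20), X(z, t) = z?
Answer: 242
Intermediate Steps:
m = 227 (m = 4 - (17 + 12*(-20)) = 4 - (17 - 240) = 4 - 1*(-223) = 4 + 223 = 227)
X(-14 + 29, 66) + m = (-14 + 29) + 227 = 15 + 227 = 242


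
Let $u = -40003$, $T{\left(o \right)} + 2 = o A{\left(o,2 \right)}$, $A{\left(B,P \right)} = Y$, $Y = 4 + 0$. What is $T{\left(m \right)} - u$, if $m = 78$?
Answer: $40313$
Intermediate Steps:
$Y = 4$
$A{\left(B,P \right)} = 4$
$T{\left(o \right)} = -2 + 4 o$ ($T{\left(o \right)} = -2 + o 4 = -2 + 4 o$)
$T{\left(m \right)} - u = \left(-2 + 4 \cdot 78\right) - -40003 = \left(-2 + 312\right) + 40003 = 310 + 40003 = 40313$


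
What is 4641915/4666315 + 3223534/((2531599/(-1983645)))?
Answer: -5967605208628391673/2362647677537 ≈ -2.5258e+6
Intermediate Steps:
4641915/4666315 + 3223534/((2531599/(-1983645))) = 4641915*(1/4666315) + 3223534/((2531599*(-1/1983645))) = 928383/933263 + 3223534/(-2531599/1983645) = 928383/933263 + 3223534*(-1983645/2531599) = 928383/933263 - 6394347101430/2531599 = -5967605208628391673/2362647677537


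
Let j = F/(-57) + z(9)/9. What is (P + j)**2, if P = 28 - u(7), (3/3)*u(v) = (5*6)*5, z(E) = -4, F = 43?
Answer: 443818489/29241 ≈ 15178.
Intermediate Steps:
u(v) = 150 (u(v) = (5*6)*5 = 30*5 = 150)
j = -205/171 (j = 43/(-57) - 4/9 = 43*(-1/57) - 4*1/9 = -43/57 - 4/9 = -205/171 ≈ -1.1988)
P = -122 (P = 28 - 1*150 = 28 - 150 = -122)
(P + j)**2 = (-122 - 205/171)**2 = (-21067/171)**2 = 443818489/29241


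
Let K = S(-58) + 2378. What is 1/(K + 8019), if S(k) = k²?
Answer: 1/13761 ≈ 7.2669e-5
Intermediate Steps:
K = 5742 (K = (-58)² + 2378 = 3364 + 2378 = 5742)
1/(K + 8019) = 1/(5742 + 8019) = 1/13761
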